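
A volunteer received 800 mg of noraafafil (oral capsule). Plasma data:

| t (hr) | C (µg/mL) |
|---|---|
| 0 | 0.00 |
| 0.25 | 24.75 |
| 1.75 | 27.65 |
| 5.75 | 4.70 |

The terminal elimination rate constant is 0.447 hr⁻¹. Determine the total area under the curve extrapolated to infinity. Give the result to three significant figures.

AUC = 118 µg/mL·hr

Trapezoidal AUC_0→5.75:
  [0→0.25]: (0.00+24.75)/2 × 0.25 = 3.09375
  [0.25→1.75]: (24.75+27.65)/2 × 1.5 = 39.3
  [1.75→5.75]: (27.65+4.70)/2 × 4 = 64.7
  Sum = 107.09375 µg/mL·hr
Extrapolated tail: C_last / k_e = 4.70 / 0.447 = 10.515
AUC_0→∞ = 107.09375 + 10.515 = 117.60875 µg/mL·hr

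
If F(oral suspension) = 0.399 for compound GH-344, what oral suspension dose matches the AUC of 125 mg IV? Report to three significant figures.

For equal systemic exposure: F × D_ev = D_iv
D_ev = D_iv / F = 125 / 0.399 = 313.283 mg

D_oral = 313 mg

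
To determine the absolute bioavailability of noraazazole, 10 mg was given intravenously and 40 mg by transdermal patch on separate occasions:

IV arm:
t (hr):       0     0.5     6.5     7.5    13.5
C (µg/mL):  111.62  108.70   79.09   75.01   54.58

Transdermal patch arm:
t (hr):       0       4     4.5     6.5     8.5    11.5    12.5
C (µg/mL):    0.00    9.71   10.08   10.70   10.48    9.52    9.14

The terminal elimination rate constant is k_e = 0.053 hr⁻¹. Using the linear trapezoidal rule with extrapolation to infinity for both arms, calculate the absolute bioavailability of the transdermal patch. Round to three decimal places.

Trapezoidal AUC_0→13.5 (IV):
  [0→0.5]: (111.62+108.70)/2 × 0.5 = 55.08
  [0.5→6.5]: (108.70+79.09)/2 × 6 = 563.37
  [6.5→7.5]: (79.09+75.01)/2 × 1 = 77.05
  [7.5→13.5]: (75.01+54.58)/2 × 6 = 388.77
  Sum = 1084.27 µg/mL·hr
IV tail: 54.58/0.053 = 1029.811; AUC_iv,0→∞ = 1084.27 + 1029.811 = 2114.081 µg/mL·hr
Trapezoidal AUC_0→12.5 (transdermal patch):
  [0→4]: (0.00+9.71)/2 × 4 = 19.42
  [4→4.5]: (9.71+10.08)/2 × 0.5 = 4.9475
  [4.5→6.5]: (10.08+10.70)/2 × 2 = 20.78
  [6.5→8.5]: (10.70+10.48)/2 × 2 = 21.18
  [8.5→11.5]: (10.48+9.52)/2 × 3 = 30.0
  [11.5→12.5]: (9.52+9.14)/2 × 1 = 9.33
  Sum = 105.6575 µg/mL·hr
transdermal patch tail: 9.14/0.053 = 172.453; AUC_ev,0→∞ = 105.6575 + 172.453 = 278.1105 µg/mL·hr
F = (AUC_ev/D_ev)/(AUC_iv/D_iv) = (278.1105/40)/(2114.081/10) = 6.9527625/211.4081 = 0.0329

F = 0.033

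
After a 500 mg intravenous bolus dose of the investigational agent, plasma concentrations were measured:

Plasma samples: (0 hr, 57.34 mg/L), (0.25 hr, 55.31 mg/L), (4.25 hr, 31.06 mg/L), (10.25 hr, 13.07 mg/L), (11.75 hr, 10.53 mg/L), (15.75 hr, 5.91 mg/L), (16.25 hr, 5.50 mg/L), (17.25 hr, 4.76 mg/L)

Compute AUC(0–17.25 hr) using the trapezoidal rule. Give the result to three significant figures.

Trapezoidal AUC_0→17.25:
  [0→0.25]: (57.34+55.31)/2 × 0.25 = 14.08125
  [0.25→4.25]: (55.31+31.06)/2 × 4 = 172.74
  [4.25→10.25]: (31.06+13.07)/2 × 6 = 132.39
  [10.25→11.75]: (13.07+10.53)/2 × 1.5 = 17.7
  [11.75→15.75]: (10.53+5.91)/2 × 4 = 32.88
  [15.75→16.25]: (5.91+5.50)/2 × 0.5 = 2.8525
  [16.25→17.25]: (5.50+4.76)/2 × 1 = 5.13
  Sum = 377.77375 mg/L·hr

AUC = 378 mg/L·hr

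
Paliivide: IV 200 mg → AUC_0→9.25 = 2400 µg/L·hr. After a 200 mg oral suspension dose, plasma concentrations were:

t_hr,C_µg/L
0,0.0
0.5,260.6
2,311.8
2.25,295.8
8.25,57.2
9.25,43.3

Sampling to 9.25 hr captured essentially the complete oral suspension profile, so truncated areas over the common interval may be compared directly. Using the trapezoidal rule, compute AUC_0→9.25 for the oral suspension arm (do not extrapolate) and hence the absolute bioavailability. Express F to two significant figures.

Trapezoidal AUC_0→9.25 (oral suspension):
  [0→0.5]: (0.0+260.6)/2 × 0.5 = 65.15
  [0.5→2]: (260.6+311.8)/2 × 1.5 = 429.3
  [2→2.25]: (311.8+295.8)/2 × 0.25 = 75.95
  [2.25→8.25]: (295.8+57.2)/2 × 6 = 1059.0
  [8.25→9.25]: (57.2+43.3)/2 × 1 = 50.25
  Sum = 1679.65 µg/L·hr
F = (AUC_ev/D_ev)/(AUC_iv/D_iv) = (1679.65/200)/(2400/200) = 8.39825/12 = 0.6999

F = 0.70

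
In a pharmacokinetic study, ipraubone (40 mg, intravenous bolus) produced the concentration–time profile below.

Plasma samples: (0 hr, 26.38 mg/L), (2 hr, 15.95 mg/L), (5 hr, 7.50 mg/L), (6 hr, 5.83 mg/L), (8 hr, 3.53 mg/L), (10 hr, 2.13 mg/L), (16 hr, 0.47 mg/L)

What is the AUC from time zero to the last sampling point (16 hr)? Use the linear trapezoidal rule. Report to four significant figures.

Trapezoidal AUC_0→16:
  [0→2]: (26.38+15.95)/2 × 2 = 42.33
  [2→5]: (15.95+7.50)/2 × 3 = 35.175
  [5→6]: (7.50+5.83)/2 × 1 = 6.665
  [6→8]: (5.83+3.53)/2 × 2 = 9.36
  [8→10]: (3.53+2.13)/2 × 2 = 5.66
  [10→16]: (2.13+0.47)/2 × 6 = 7.8
  Sum = 106.99 mg/L·hr

AUC = 107.0 mg/L·hr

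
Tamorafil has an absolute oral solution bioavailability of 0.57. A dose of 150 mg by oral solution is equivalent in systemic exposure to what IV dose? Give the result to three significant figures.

D_iv = 85.5 mg

Systemic exposure from an extravascular dose = F × D_ev, so the equivalent IV dose is F × D_ev.
D_iv = F × D_ev = 0.57 × 150 = 85.5 mg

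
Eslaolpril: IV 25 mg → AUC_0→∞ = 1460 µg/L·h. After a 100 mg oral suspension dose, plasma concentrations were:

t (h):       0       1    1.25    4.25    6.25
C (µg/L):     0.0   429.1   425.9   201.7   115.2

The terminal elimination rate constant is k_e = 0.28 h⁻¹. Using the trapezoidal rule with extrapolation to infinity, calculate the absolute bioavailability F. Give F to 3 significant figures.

F = 0.341

Trapezoidal AUC_0→6.25 (oral suspension):
  [0→1]: (0.0+429.1)/2 × 1 = 214.55
  [1→1.25]: (429.1+425.9)/2 × 0.25 = 106.875
  [1.25→4.25]: (425.9+201.7)/2 × 3 = 941.4
  [4.25→6.25]: (201.7+115.2)/2 × 2 = 316.9
  Sum = 1579.725 µg/L·h
Tail: C_last/k_e = 115.2/0.28 = 411.429
AUC_0→∞ (oral suspension) = 1579.725 + 411.429 = 1991.154 µg/L·h
F = (AUC_ev/D_ev)/(AUC_iv/D_iv) = (1991.154/100)/(1460/25) = 19.91154/58.4 = 0.3410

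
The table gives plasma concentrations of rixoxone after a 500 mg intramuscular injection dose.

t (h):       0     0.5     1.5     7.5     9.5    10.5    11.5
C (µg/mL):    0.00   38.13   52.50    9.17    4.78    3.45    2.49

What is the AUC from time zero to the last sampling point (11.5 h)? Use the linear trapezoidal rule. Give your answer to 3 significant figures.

Trapezoidal AUC_0→11.5:
  [0→0.5]: (0.00+38.13)/2 × 0.5 = 9.5325
  [0.5→1.5]: (38.13+52.50)/2 × 1 = 45.315
  [1.5→7.5]: (52.50+9.17)/2 × 6 = 185.01
  [7.5→9.5]: (9.17+4.78)/2 × 2 = 13.95
  [9.5→10.5]: (4.78+3.45)/2 × 1 = 4.115
  [10.5→11.5]: (3.45+2.49)/2 × 1 = 2.97
  Sum = 260.8925 µg/mL·h

AUC = 261 µg/mL·h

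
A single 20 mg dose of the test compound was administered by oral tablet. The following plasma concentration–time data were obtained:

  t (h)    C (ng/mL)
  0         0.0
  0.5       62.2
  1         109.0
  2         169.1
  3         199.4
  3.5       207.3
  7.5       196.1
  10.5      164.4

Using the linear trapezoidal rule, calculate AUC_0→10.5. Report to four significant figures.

AUC = 1831 ng/mL·h

Trapezoidal AUC_0→10.5:
  [0→0.5]: (0.0+62.2)/2 × 0.5 = 15.55
  [0.5→1]: (62.2+109.0)/2 × 0.5 = 42.8
  [1→2]: (109.0+169.1)/2 × 1 = 139.05
  [2→3]: (169.1+199.4)/2 × 1 = 184.25
  [3→3.5]: (199.4+207.3)/2 × 0.5 = 101.675
  [3.5→7.5]: (207.3+196.1)/2 × 4 = 806.8
  [7.5→10.5]: (196.1+164.4)/2 × 3 = 540.75
  Sum = 1830.875 ng/mL·h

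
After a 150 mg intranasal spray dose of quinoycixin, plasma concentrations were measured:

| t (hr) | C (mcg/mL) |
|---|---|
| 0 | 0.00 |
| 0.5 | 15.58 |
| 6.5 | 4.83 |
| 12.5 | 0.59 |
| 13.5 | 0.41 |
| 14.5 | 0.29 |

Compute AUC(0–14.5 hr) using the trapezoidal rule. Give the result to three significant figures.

Trapezoidal AUC_0→14.5:
  [0→0.5]: (0.00+15.58)/2 × 0.5 = 3.895
  [0.5→6.5]: (15.58+4.83)/2 × 6 = 61.23
  [6.5→12.5]: (4.83+0.59)/2 × 6 = 16.26
  [12.5→13.5]: (0.59+0.41)/2 × 1 = 0.5
  [13.5→14.5]: (0.41+0.29)/2 × 1 = 0.35
  Sum = 82.235 mcg/mL·hr

AUC = 82.2 mcg/mL·hr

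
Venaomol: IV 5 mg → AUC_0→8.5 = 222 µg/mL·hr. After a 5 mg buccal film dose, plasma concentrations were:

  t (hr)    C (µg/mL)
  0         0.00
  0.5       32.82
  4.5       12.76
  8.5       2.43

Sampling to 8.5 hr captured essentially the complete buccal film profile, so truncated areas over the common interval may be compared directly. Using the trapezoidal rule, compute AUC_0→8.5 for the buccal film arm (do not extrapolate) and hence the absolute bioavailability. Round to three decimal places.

F = 0.584

Trapezoidal AUC_0→8.5 (buccal film):
  [0→0.5]: (0.00+32.82)/2 × 0.5 = 8.205
  [0.5→4.5]: (32.82+12.76)/2 × 4 = 91.16
  [4.5→8.5]: (12.76+2.43)/2 × 4 = 30.38
  Sum = 129.745 µg/mL·hr
F = (AUC_ev/D_ev)/(AUC_iv/D_iv) = (129.745/5)/(222/5) = 25.949/44.4 = 0.5844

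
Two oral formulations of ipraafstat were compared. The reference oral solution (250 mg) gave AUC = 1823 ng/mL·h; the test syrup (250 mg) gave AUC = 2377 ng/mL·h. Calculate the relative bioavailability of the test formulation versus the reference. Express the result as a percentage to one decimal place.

F_rel = 130.4%

F_rel = (AUC_test/D_test) / (AUC_ref/D_ref)
      = (2377/250) / (1823/250)
      = 9.508 / 7.292 = 1.3039 = 130.39%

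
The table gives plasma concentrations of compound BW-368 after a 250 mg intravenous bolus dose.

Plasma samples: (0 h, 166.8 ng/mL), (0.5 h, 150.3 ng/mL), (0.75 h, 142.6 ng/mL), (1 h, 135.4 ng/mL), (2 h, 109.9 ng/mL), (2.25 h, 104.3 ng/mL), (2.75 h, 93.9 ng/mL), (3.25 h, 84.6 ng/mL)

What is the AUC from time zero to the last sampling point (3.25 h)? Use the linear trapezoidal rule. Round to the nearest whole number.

Trapezoidal AUC_0→3.25:
  [0→0.5]: (166.8+150.3)/2 × 0.5 = 79.275
  [0.5→0.75]: (150.3+142.6)/2 × 0.25 = 36.6125
  [0.75→1]: (142.6+135.4)/2 × 0.25 = 34.75
  [1→2]: (135.4+109.9)/2 × 1 = 122.65
  [2→2.25]: (109.9+104.3)/2 × 0.25 = 26.775
  [2.25→2.75]: (104.3+93.9)/2 × 0.5 = 49.55
  [2.75→3.25]: (93.9+84.6)/2 × 0.5 = 44.625
  Sum = 394.2375 ng/mL·h

AUC = 394 ng/mL·h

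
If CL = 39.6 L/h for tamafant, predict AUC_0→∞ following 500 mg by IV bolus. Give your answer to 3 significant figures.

AUC_0→∞ = Dose_iv / CL
        = 500 / 39.6 = 12.6263 mg/L·h

AUC = 12.6 mg/L·h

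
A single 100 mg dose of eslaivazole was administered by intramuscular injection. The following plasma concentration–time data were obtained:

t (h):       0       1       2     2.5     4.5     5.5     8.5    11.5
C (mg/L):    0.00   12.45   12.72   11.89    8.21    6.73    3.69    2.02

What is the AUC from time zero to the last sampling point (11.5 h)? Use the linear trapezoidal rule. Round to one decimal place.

AUC = 76.7 mg/L·h

Trapezoidal AUC_0→11.5:
  [0→1]: (0.00+12.45)/2 × 1 = 6.225
  [1→2]: (12.45+12.72)/2 × 1 = 12.585
  [2→2.5]: (12.72+11.89)/2 × 0.5 = 6.1525
  [2.5→4.5]: (11.89+8.21)/2 × 2 = 20.1
  [4.5→5.5]: (8.21+6.73)/2 × 1 = 7.47
  [5.5→8.5]: (6.73+3.69)/2 × 3 = 15.63
  [8.5→11.5]: (3.69+2.02)/2 × 3 = 8.565
  Sum = 76.7275 mg/L·h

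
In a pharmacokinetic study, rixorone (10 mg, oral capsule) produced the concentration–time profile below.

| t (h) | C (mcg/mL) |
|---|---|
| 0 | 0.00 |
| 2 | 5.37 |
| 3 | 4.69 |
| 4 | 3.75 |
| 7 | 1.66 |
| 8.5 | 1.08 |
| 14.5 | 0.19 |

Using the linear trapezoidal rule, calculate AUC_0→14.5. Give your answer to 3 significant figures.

AUC = 28.6 mcg/mL·h

Trapezoidal AUC_0→14.5:
  [0→2]: (0.00+5.37)/2 × 2 = 5.37
  [2→3]: (5.37+4.69)/2 × 1 = 5.03
  [3→4]: (4.69+3.75)/2 × 1 = 4.22
  [4→7]: (3.75+1.66)/2 × 3 = 8.115
  [7→8.5]: (1.66+1.08)/2 × 1.5 = 2.055
  [8.5→14.5]: (1.08+0.19)/2 × 6 = 3.81
  Sum = 28.6 mcg/mL·h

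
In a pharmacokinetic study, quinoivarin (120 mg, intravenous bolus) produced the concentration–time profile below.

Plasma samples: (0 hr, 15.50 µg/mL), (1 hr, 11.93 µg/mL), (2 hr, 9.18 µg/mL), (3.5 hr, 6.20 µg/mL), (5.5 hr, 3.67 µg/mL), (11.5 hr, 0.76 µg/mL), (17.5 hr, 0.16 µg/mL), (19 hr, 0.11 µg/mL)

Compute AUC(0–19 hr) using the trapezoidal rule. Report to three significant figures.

AUC = 61.9 µg/mL·hr

Trapezoidal AUC_0→19:
  [0→1]: (15.50+11.93)/2 × 1 = 13.715
  [1→2]: (11.93+9.18)/2 × 1 = 10.555
  [2→3.5]: (9.18+6.20)/2 × 1.5 = 11.535
  [3.5→5.5]: (6.20+3.67)/2 × 2 = 9.87
  [5.5→11.5]: (3.67+0.76)/2 × 6 = 13.29
  [11.5→17.5]: (0.76+0.16)/2 × 6 = 2.76
  [17.5→19]: (0.16+0.11)/2 × 1.5 = 0.2025
  Sum = 61.9275 µg/mL·hr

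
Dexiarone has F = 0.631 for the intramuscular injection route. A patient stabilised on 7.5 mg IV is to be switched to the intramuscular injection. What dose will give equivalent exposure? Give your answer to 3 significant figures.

D_intramuscular = 11.9 mg

For equal systemic exposure: F × D_ev = D_iv
D_ev = D_iv / F = 7.5 / 0.631 = 11.8859 mg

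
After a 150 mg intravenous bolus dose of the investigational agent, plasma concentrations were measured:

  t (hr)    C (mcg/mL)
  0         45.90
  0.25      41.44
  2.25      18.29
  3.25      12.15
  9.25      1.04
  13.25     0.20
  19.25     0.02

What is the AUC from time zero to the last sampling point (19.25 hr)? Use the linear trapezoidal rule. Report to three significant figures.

AUC = 129 mcg/mL·hr

Trapezoidal AUC_0→19.25:
  [0→0.25]: (45.90+41.44)/2 × 0.25 = 10.9175
  [0.25→2.25]: (41.44+18.29)/2 × 2 = 59.73
  [2.25→3.25]: (18.29+12.15)/2 × 1 = 15.22
  [3.25→9.25]: (12.15+1.04)/2 × 6 = 39.57
  [9.25→13.25]: (1.04+0.20)/2 × 4 = 2.48
  [13.25→19.25]: (0.20+0.02)/2 × 6 = 0.66
  Sum = 128.5775 mcg/mL·hr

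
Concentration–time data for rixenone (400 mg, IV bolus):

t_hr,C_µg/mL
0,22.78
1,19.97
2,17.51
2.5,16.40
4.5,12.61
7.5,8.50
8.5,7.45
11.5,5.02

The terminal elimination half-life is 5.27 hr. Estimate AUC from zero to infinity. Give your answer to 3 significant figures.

Trapezoidal AUC_0→11.5:
  [0→1]: (22.78+19.97)/2 × 1 = 21.375
  [1→2]: (19.97+17.51)/2 × 1 = 18.74
  [2→2.5]: (17.51+16.40)/2 × 0.5 = 8.4775
  [2.5→4.5]: (16.40+12.61)/2 × 2 = 29.01
  [4.5→7.5]: (12.61+8.50)/2 × 3 = 31.665
  [7.5→8.5]: (8.50+7.45)/2 × 1 = 7.975
  [8.5→11.5]: (7.45+5.02)/2 × 3 = 18.705
  Sum = 135.9475 µg/mL·hr
k_e = ln2 / t½ = 0.693147 / 5.27 = 0.1315 hr^-1
Extrapolated tail: C_last / k_e = 5.02 / 0.1315 = 38.175
AUC_0→∞ = 135.9475 + 38.175 = 174.1225 µg/mL·hr

AUC = 174 µg/mL·hr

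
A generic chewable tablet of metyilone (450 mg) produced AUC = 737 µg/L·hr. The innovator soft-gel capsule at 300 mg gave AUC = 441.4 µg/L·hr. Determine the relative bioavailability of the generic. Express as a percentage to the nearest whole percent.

F_rel = (AUC_test/D_test) / (AUC_ref/D_ref)
      = (737/450) / (441.4/300)
      = 1.63778 / 1.47133 = 1.1131 = 111.31%

F_rel = 111%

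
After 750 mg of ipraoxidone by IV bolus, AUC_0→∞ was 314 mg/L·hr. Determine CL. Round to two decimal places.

CL = 2.39 L/hr

CL = Dose_iv / AUC_0→∞
   = 750 / 314 = 2.38854 L/hr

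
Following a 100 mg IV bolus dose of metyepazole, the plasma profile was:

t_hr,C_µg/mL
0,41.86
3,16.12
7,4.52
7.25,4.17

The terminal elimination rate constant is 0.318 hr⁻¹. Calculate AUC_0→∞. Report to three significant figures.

Trapezoidal AUC_0→7.25:
  [0→3]: (41.86+16.12)/2 × 3 = 86.97
  [3→7]: (16.12+4.52)/2 × 4 = 41.28
  [7→7.25]: (4.52+4.17)/2 × 0.25 = 1.08625
  Sum = 129.33625 µg/mL·hr
Extrapolated tail: C_last / k_e = 4.17 / 0.318 = 13.113
AUC_0→∞ = 129.33625 + 13.113 = 142.44925 µg/mL·hr

AUC = 142 µg/mL·hr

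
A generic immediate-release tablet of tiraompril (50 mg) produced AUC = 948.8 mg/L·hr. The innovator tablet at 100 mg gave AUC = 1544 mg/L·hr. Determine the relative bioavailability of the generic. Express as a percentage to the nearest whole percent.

F_rel = 123%

F_rel = (AUC_test/D_test) / (AUC_ref/D_ref)
      = (948.8/50) / (1544/100)
      = 18.976 / 15.44 = 1.2290 = 122.90%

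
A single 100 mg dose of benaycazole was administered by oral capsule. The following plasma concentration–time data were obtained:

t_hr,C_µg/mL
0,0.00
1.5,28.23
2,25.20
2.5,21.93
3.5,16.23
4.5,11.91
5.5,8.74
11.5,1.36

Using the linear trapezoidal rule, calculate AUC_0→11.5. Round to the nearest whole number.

Trapezoidal AUC_0→11.5:
  [0→1.5]: (0.00+28.23)/2 × 1.5 = 21.1725
  [1.5→2]: (28.23+25.20)/2 × 0.5 = 13.3575
  [2→2.5]: (25.20+21.93)/2 × 0.5 = 11.7825
  [2.5→3.5]: (21.93+16.23)/2 × 1 = 19.08
  [3.5→4.5]: (16.23+11.91)/2 × 1 = 14.07
  [4.5→5.5]: (11.91+8.74)/2 × 1 = 10.325
  [5.5→11.5]: (8.74+1.36)/2 × 6 = 30.3
  Sum = 120.0875 µg/mL·hr

AUC = 120 µg/mL·hr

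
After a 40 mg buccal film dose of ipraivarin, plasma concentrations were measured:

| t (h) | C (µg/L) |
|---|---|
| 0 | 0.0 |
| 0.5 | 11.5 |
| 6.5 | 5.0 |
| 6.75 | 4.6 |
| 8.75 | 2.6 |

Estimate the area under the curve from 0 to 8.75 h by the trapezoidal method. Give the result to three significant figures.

AUC = 60.8 µg/L·h

Trapezoidal AUC_0→8.75:
  [0→0.5]: (0.0+11.5)/2 × 0.5 = 2.875
  [0.5→6.5]: (11.5+5.0)/2 × 6 = 49.5
  [6.5→6.75]: (5.0+4.6)/2 × 0.25 = 1.2
  [6.75→8.75]: (4.6+2.6)/2 × 2 = 7.2
  Sum = 60.775 µg/L·h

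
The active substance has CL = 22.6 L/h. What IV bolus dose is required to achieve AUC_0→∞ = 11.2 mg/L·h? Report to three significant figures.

Dose_iv = CL × AUC_0→∞
     = 22.6 × 11.2 = 253.12 mg

Dose = 253 mg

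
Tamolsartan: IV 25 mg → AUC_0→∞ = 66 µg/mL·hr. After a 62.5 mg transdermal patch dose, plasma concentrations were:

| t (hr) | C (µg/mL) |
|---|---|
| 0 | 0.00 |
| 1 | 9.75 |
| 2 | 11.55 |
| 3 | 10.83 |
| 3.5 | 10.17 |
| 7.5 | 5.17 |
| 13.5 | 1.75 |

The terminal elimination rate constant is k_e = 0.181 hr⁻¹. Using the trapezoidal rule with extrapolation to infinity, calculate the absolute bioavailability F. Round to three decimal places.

F = 0.564

Trapezoidal AUC_0→13.5 (transdermal patch):
  [0→1]: (0.00+9.75)/2 × 1 = 4.875
  [1→2]: (9.75+11.55)/2 × 1 = 10.65
  [2→3]: (11.55+10.83)/2 × 1 = 11.19
  [3→3.5]: (10.83+10.17)/2 × 0.5 = 5.25
  [3.5→7.5]: (10.17+5.17)/2 × 4 = 30.68
  [7.5→13.5]: (5.17+1.75)/2 × 6 = 20.76
  Sum = 83.405 µg/mL·hr
Tail: C_last/k_e = 1.75/0.181 = 9.669
AUC_0→∞ (transdermal patch) = 83.405 + 9.669 = 93.074 µg/mL·hr
F = (AUC_ev/D_ev)/(AUC_iv/D_iv) = (93.074/62.5)/(66/25) = 1.489184/2.64 = 0.5641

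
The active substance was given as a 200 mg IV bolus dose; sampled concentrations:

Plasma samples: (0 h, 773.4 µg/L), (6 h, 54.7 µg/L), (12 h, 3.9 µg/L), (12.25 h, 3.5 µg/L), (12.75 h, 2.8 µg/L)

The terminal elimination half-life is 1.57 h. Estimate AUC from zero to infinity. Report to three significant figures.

Trapezoidal AUC_0→12.75:
  [0→6]: (773.4+54.7)/2 × 6 = 2484.3
  [6→12]: (54.7+3.9)/2 × 6 = 175.8
  [12→12.25]: (3.9+3.5)/2 × 0.25 = 0.925
  [12.25→12.75]: (3.5+2.8)/2 × 0.5 = 1.575
  Sum = 2662.6 µg/L·h
k_e = ln2 / t½ = 0.693147 / 1.57 = 0.4415 h^-1
Extrapolated tail: C_last / k_e = 2.8 / 0.4415 = 6.342
AUC_0→∞ = 2662.6 + 6.342 = 2668.942 µg/L·h

AUC = 2670 µg/L·h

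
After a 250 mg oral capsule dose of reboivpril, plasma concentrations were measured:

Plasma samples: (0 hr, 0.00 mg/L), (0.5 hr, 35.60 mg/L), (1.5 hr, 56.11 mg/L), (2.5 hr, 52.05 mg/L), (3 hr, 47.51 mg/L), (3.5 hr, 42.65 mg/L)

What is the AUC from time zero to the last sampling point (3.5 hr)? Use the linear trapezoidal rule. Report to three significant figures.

Trapezoidal AUC_0→3.5:
  [0→0.5]: (0.00+35.60)/2 × 0.5 = 8.9
  [0.5→1.5]: (35.60+56.11)/2 × 1 = 45.855
  [1.5→2.5]: (56.11+52.05)/2 × 1 = 54.08
  [2.5→3]: (52.05+47.51)/2 × 0.5 = 24.89
  [3→3.5]: (47.51+42.65)/2 × 0.5 = 22.54
  Sum = 156.265 mg/L·hr

AUC = 156 mg/L·hr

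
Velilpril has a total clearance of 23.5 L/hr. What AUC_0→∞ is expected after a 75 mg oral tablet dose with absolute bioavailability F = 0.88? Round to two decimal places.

AUC = 2.81 mg/L·hr

AUC_0→∞ = F × Dose / CL
        = 0.88 × 75 / 23.5 = 2.80851 mg/L·hr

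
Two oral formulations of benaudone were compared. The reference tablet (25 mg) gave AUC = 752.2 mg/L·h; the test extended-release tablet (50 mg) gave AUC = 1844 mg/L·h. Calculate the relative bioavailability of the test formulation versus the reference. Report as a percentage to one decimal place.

F_rel = 122.6%

F_rel = (AUC_test/D_test) / (AUC_ref/D_ref)
      = (1844/50) / (752.2/25)
      = 36.88 / 30.088 = 1.2257 = 122.57%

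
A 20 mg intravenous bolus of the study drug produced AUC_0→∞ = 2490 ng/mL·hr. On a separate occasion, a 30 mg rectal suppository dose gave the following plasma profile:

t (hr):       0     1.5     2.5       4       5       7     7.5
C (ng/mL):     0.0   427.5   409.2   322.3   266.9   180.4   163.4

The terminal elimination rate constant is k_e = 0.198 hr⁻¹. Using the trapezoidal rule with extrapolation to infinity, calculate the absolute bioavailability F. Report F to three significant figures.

Trapezoidal AUC_0→7.5 (rectal suppository):
  [0→1.5]: (0.0+427.5)/2 × 1.5 = 320.625
  [1.5→2.5]: (427.5+409.2)/2 × 1 = 418.35
  [2.5→4]: (409.2+322.3)/2 × 1.5 = 548.625
  [4→5]: (322.3+266.9)/2 × 1 = 294.6
  [5→7]: (266.9+180.4)/2 × 2 = 447.3
  [7→7.5]: (180.4+163.4)/2 × 0.5 = 85.95
  Sum = 2115.45 ng/mL·hr
Tail: C_last/k_e = 163.4/0.198 = 825.253
AUC_0→∞ (rectal suppository) = 2115.45 + 825.253 = 2940.703 ng/mL·hr
F = (AUC_ev/D_ev)/(AUC_iv/D_iv) = (2940.703/30)/(2490/20) = 98.0234/124.5 = 0.7873

F = 0.787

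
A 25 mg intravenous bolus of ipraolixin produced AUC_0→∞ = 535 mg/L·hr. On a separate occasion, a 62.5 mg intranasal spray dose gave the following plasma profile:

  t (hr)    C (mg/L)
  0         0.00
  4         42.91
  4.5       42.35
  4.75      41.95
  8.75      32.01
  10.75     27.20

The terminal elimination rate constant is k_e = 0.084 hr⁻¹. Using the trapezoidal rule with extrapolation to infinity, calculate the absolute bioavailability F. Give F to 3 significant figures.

F = 0.485

Trapezoidal AUC_0→10.75 (intranasal spray):
  [0→4]: (0.00+42.91)/2 × 4 = 85.82
  [4→4.5]: (42.91+42.35)/2 × 0.5 = 21.315
  [4.5→4.75]: (42.35+41.95)/2 × 0.25 = 10.5375
  [4.75→8.75]: (41.95+32.01)/2 × 4 = 147.92
  [8.75→10.75]: (32.01+27.20)/2 × 2 = 59.21
  Sum = 324.8025 mg/L·hr
Tail: C_last/k_e = 27.20/0.084 = 323.810
AUC_0→∞ (intranasal spray) = 324.8025 + 323.810 = 648.6125 mg/L·hr
F = (AUC_ev/D_ev)/(AUC_iv/D_iv) = (648.6125/62.5)/(535/25) = 10.3778/21.4 = 0.4849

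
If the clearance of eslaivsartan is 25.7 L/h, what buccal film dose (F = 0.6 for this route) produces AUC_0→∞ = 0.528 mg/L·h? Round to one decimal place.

Dose = 22.6 mg

Dose = CL × AUC_0→∞ / F
     = 25.7 × 0.528 / 0.6 = 22.616 mg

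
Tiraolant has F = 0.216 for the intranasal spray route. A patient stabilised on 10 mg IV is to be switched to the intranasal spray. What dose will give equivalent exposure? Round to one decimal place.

For equal systemic exposure: F × D_ev = D_iv
D_ev = D_iv / F = 10 / 0.216 = 46.2963 mg

D_intranasal = 46.3 mg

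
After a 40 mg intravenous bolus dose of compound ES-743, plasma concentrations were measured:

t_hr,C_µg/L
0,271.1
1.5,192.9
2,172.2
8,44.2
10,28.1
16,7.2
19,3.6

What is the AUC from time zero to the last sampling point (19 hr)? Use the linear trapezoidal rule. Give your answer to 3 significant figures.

AUC = 1280 µg/L·hr

Trapezoidal AUC_0→19:
  [0→1.5]: (271.1+192.9)/2 × 1.5 = 348.0
  [1.5→2]: (192.9+172.2)/2 × 0.5 = 91.275
  [2→8]: (172.2+44.2)/2 × 6 = 649.2
  [8→10]: (44.2+28.1)/2 × 2 = 72.3
  [10→16]: (28.1+7.2)/2 × 6 = 105.9
  [16→19]: (7.2+3.6)/2 × 3 = 16.2
  Sum = 1282.875 µg/L·hr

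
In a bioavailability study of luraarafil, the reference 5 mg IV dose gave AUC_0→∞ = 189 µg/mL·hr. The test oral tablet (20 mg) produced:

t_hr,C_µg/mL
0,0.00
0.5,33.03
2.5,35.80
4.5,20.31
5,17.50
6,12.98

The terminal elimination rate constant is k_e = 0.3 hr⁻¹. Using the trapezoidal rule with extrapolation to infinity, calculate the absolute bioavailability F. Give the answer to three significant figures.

F = 0.266

Trapezoidal AUC_0→6 (oral tablet):
  [0→0.5]: (0.00+33.03)/2 × 0.5 = 8.2575
  [0.5→2.5]: (33.03+35.80)/2 × 2 = 68.83
  [2.5→4.5]: (35.80+20.31)/2 × 2 = 56.11
  [4.5→5]: (20.31+17.50)/2 × 0.5 = 9.4525
  [5→6]: (17.50+12.98)/2 × 1 = 15.24
  Sum = 157.89 µg/mL·hr
Tail: C_last/k_e = 12.98/0.3 = 43.267
AUC_0→∞ (oral tablet) = 157.89 + 43.267 = 201.157 µg/mL·hr
F = (AUC_ev/D_ev)/(AUC_iv/D_iv) = (201.157/20)/(189/5) = 10.05785/37.8 = 0.2661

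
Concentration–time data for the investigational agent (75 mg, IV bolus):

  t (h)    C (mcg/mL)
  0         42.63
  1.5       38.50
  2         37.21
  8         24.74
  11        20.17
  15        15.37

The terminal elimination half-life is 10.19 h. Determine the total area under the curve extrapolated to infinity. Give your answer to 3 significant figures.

AUC = 630 mcg/mL·h

Trapezoidal AUC_0→15:
  [0→1.5]: (42.63+38.50)/2 × 1.5 = 60.8475
  [1.5→2]: (38.50+37.21)/2 × 0.5 = 18.9275
  [2→8]: (37.21+24.74)/2 × 6 = 185.85
  [8→11]: (24.74+20.17)/2 × 3 = 67.365
  [11→15]: (20.17+15.37)/2 × 4 = 71.08
  Sum = 404.07 mcg/mL·h
k_e = ln2 / t½ = 0.693147 / 10.19 = 0.0680 h^-1
Extrapolated tail: C_last / k_e = 15.37 / 0.068 = 226.029
AUC_0→∞ = 404.07 + 226.029 = 630.099 mcg/mL·h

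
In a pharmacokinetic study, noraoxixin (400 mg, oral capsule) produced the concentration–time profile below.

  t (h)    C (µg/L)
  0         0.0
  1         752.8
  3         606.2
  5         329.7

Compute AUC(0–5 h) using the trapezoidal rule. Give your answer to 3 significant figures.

Trapezoidal AUC_0→5:
  [0→1]: (0.0+752.8)/2 × 1 = 376.4
  [1→3]: (752.8+606.2)/2 × 2 = 1359.0
  [3→5]: (606.2+329.7)/2 × 2 = 935.9
  Sum = 2671.3 µg/L·h

AUC = 2670 µg/L·h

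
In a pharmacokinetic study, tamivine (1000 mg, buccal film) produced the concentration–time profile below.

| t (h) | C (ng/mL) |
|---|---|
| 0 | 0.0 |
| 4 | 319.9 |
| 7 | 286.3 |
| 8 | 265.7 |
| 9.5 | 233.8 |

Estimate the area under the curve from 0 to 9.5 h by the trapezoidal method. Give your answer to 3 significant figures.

Trapezoidal AUC_0→9.5:
  [0→4]: (0.0+319.9)/2 × 4 = 639.8
  [4→7]: (319.9+286.3)/2 × 3 = 909.3
  [7→8]: (286.3+265.7)/2 × 1 = 276.0
  [8→9.5]: (265.7+233.8)/2 × 1.5 = 374.625
  Sum = 2199.725 ng/mL·h

AUC = 2200 ng/mL·h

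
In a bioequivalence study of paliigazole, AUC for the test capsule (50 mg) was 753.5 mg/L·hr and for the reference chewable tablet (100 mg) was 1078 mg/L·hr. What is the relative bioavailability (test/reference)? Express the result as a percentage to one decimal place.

F_rel = (AUC_test/D_test) / (AUC_ref/D_ref)
      = (753.5/50) / (1078/100)
      = 15.07 / 10.78 = 1.3980 = 139.80%

F_rel = 139.8%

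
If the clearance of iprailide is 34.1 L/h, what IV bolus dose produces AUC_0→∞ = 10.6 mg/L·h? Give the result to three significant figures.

Dose = 361 mg

Dose_iv = CL × AUC_0→∞
     = 34.1 × 10.6 = 361.46 mg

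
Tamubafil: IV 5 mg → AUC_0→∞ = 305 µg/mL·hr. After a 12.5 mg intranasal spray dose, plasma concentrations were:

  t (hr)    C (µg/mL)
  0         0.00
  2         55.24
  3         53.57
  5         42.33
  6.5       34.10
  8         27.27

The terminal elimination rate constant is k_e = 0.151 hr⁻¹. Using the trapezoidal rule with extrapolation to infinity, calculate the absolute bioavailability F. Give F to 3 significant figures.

F = 0.642

Trapezoidal AUC_0→8 (intranasal spray):
  [0→2]: (0.00+55.24)/2 × 2 = 55.24
  [2→3]: (55.24+53.57)/2 × 1 = 54.405
  [3→5]: (53.57+42.33)/2 × 2 = 95.9
  [5→6.5]: (42.33+34.10)/2 × 1.5 = 57.3225
  [6.5→8]: (34.10+27.27)/2 × 1.5 = 46.0275
  Sum = 308.895 µg/mL·hr
Tail: C_last/k_e = 27.27/0.151 = 180.596
AUC_0→∞ (intranasal spray) = 308.895 + 180.596 = 489.491 µg/mL·hr
F = (AUC_ev/D_ev)/(AUC_iv/D_iv) = (489.491/12.5)/(305/5) = 39.15928/61 = 0.6420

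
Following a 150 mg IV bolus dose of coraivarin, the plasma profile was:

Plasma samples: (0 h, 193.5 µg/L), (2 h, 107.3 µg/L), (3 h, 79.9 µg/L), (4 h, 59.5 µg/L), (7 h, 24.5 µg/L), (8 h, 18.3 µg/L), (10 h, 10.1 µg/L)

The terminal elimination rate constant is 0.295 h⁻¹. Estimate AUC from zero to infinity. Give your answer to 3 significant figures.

AUC = 674 µg/L·h

Trapezoidal AUC_0→10:
  [0→2]: (193.5+107.3)/2 × 2 = 300.8
  [2→3]: (107.3+79.9)/2 × 1 = 93.6
  [3→4]: (79.9+59.5)/2 × 1 = 69.7
  [4→7]: (59.5+24.5)/2 × 3 = 126.0
  [7→8]: (24.5+18.3)/2 × 1 = 21.4
  [8→10]: (18.3+10.1)/2 × 2 = 28.4
  Sum = 639.9 µg/L·h
Extrapolated tail: C_last / k_e = 10.1 / 0.295 = 34.237
AUC_0→∞ = 639.9 + 34.237 = 674.137 µg/L·h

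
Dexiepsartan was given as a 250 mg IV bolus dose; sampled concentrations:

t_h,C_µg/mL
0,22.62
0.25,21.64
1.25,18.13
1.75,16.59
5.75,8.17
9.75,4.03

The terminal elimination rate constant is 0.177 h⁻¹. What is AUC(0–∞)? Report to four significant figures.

AUC = 130.8 µg/mL·h

Trapezoidal AUC_0→9.75:
  [0→0.25]: (22.62+21.64)/2 × 0.25 = 5.5325
  [0.25→1.25]: (21.64+18.13)/2 × 1 = 19.885
  [1.25→1.75]: (18.13+16.59)/2 × 0.5 = 8.68
  [1.75→5.75]: (16.59+8.17)/2 × 4 = 49.52
  [5.75→9.75]: (8.17+4.03)/2 × 4 = 24.4
  Sum = 108.0175 µg/mL·h
Extrapolated tail: C_last / k_e = 4.03 / 0.177 = 22.768
AUC_0→∞ = 108.0175 + 22.768 = 130.7855 µg/mL·h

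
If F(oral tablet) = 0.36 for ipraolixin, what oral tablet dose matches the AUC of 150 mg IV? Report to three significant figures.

For equal systemic exposure: F × D_ev = D_iv
D_ev = D_iv / F = 150 / 0.36 = 416.667 mg

D_oral = 417 mg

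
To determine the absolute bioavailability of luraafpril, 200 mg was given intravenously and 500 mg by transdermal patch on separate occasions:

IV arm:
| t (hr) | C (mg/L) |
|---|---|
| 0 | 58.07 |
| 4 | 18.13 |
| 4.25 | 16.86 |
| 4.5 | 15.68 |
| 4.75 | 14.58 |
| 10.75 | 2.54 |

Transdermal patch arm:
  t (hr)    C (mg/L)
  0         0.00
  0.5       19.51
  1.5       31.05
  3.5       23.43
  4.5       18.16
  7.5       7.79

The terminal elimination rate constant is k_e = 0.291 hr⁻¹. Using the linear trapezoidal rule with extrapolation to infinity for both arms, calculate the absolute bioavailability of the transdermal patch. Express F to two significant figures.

Trapezoidal AUC_0→10.75 (IV):
  [0→4]: (58.07+18.13)/2 × 4 = 152.4
  [4→4.25]: (18.13+16.86)/2 × 0.25 = 4.37375
  [4.25→4.5]: (16.86+15.68)/2 × 0.25 = 4.0675
  [4.5→4.75]: (15.68+14.58)/2 × 0.25 = 3.7825
  [4.75→10.75]: (14.58+2.54)/2 × 6 = 51.36
  Sum = 215.98375 mg/L·hr
IV tail: 2.54/0.291 = 8.729; AUC_iv,0→∞ = 215.98375 + 8.729 = 224.71275 mg/L·hr
Trapezoidal AUC_0→7.5 (transdermal patch):
  [0→0.5]: (0.00+19.51)/2 × 0.5 = 4.8775
  [0.5→1.5]: (19.51+31.05)/2 × 1 = 25.28
  [1.5→3.5]: (31.05+23.43)/2 × 2 = 54.48
  [3.5→4.5]: (23.43+18.16)/2 × 1 = 20.795
  [4.5→7.5]: (18.16+7.79)/2 × 3 = 38.925
  Sum = 144.3575 mg/L·hr
transdermal patch tail: 7.79/0.291 = 26.770; AUC_ev,0→∞ = 144.3575 + 26.770 = 171.1275 mg/L·hr
F = (AUC_ev/D_ev)/(AUC_iv/D_iv) = (171.1275/500)/(224.71275/200) = 0.342255/1.12356 = 0.3046

F = 0.30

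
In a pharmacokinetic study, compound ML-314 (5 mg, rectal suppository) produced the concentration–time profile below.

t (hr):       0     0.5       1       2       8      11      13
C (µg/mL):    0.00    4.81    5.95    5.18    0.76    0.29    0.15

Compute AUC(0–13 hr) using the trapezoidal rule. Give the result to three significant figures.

Trapezoidal AUC_0→13:
  [0→0.5]: (0.00+4.81)/2 × 0.5 = 1.2025
  [0.5→1]: (4.81+5.95)/2 × 0.5 = 2.69
  [1→2]: (5.95+5.18)/2 × 1 = 5.565
  [2→8]: (5.18+0.76)/2 × 6 = 17.82
  [8→11]: (0.76+0.29)/2 × 3 = 1.575
  [11→13]: (0.29+0.15)/2 × 2 = 0.44
  Sum = 29.2925 µg/mL·hr

AUC = 29.3 µg/mL·hr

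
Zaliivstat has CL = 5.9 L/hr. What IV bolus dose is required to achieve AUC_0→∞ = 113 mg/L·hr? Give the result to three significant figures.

Dose_iv = CL × AUC_0→∞
     = 5.9 × 113 = 666.7 mg

Dose = 667 mg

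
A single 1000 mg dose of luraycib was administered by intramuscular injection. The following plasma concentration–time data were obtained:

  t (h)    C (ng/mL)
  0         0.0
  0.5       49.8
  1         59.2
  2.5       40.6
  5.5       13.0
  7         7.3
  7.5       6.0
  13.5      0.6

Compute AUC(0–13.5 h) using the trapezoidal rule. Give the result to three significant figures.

Trapezoidal AUC_0→13.5:
  [0→0.5]: (0.0+49.8)/2 × 0.5 = 12.45
  [0.5→1]: (49.8+59.2)/2 × 0.5 = 27.25
  [1→2.5]: (59.2+40.6)/2 × 1.5 = 74.85
  [2.5→5.5]: (40.6+13.0)/2 × 3 = 80.4
  [5.5→7]: (13.0+7.3)/2 × 1.5 = 15.225
  [7→7.5]: (7.3+6.0)/2 × 0.5 = 3.325
  [7.5→13.5]: (6.0+0.6)/2 × 6 = 19.8
  Sum = 233.3 ng/mL·h

AUC = 233 ng/mL·h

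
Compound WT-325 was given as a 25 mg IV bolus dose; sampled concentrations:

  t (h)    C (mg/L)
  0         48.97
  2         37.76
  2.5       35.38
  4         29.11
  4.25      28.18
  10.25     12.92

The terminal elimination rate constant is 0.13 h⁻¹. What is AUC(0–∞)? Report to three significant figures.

AUC = 383 mg/L·h

Trapezoidal AUC_0→10.25:
  [0→2]: (48.97+37.76)/2 × 2 = 86.73
  [2→2.5]: (37.76+35.38)/2 × 0.5 = 18.285
  [2.5→4]: (35.38+29.11)/2 × 1.5 = 48.3675
  [4→4.25]: (29.11+28.18)/2 × 0.25 = 7.16125
  [4.25→10.25]: (28.18+12.92)/2 × 6 = 123.3
  Sum = 283.84375 mg/L·h
Extrapolated tail: C_last / k_e = 12.92 / 0.13 = 99.385
AUC_0→∞ = 283.84375 + 99.385 = 383.22875 mg/L·h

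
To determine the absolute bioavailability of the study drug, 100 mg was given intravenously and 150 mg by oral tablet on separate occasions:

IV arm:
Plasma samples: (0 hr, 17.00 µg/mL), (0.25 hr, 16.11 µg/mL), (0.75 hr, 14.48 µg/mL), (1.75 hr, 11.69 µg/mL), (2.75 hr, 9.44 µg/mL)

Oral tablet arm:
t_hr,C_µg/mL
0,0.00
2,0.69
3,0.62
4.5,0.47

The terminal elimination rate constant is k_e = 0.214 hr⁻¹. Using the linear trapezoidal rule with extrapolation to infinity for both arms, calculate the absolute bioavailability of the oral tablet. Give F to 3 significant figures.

F = 0.0365

Trapezoidal AUC_0→2.75 (IV):
  [0→0.25]: (17.00+16.11)/2 × 0.25 = 4.13875
  [0.25→0.75]: (16.11+14.48)/2 × 0.5 = 7.6475
  [0.75→1.75]: (14.48+11.69)/2 × 1 = 13.085
  [1.75→2.75]: (11.69+9.44)/2 × 1 = 10.565
  Sum = 35.43625 µg/mL·hr
IV tail: 9.44/0.214 = 44.112; AUC_iv,0→∞ = 35.43625 + 44.112 = 79.54825 µg/mL·hr
Trapezoidal AUC_0→4.5 (oral tablet):
  [0→2]: (0.00+0.69)/2 × 2 = 0.69
  [2→3]: (0.69+0.62)/2 × 1 = 0.655
  [3→4.5]: (0.62+0.47)/2 × 1.5 = 0.8175
  Sum = 2.1625 µg/mL·hr
oral tablet tail: 0.47/0.214 = 2.196; AUC_ev,0→∞ = 2.1625 + 2.196 = 4.3585 µg/mL·hr
F = (AUC_ev/D_ev)/(AUC_iv/D_iv) = (4.3585/150)/(79.54825/100) = 0.0290567/0.7954825 = 0.0365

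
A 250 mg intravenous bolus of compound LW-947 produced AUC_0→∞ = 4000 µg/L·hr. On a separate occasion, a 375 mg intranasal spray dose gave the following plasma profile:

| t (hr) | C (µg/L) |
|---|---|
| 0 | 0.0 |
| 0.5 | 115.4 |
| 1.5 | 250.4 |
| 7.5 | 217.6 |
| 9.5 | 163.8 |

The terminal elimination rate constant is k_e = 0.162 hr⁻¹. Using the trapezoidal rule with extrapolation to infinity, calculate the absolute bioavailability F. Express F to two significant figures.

F = 0.50

Trapezoidal AUC_0→9.5 (intranasal spray):
  [0→0.5]: (0.0+115.4)/2 × 0.5 = 28.85
  [0.5→1.5]: (115.4+250.4)/2 × 1 = 182.9
  [1.5→7.5]: (250.4+217.6)/2 × 6 = 1404.0
  [7.5→9.5]: (217.6+163.8)/2 × 2 = 381.4
  Sum = 1997.15 µg/L·hr
Tail: C_last/k_e = 163.8/0.162 = 1011.111
AUC_0→∞ (intranasal spray) = 1997.15 + 1011.111 = 3008.261 µg/L·hr
F = (AUC_ev/D_ev)/(AUC_iv/D_iv) = (3008.261/375)/(4000/250) = 8.02203/16 = 0.5014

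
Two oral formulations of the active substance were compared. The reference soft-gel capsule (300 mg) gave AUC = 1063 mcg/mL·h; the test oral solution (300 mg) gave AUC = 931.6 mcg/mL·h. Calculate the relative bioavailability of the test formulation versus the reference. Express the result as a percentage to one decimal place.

F_rel = (AUC_test/D_test) / (AUC_ref/D_ref)
      = (931.6/300) / (1063/300)
      = 3.10533 / 3.54333 = 0.8764 = 87.64%

F_rel = 87.6%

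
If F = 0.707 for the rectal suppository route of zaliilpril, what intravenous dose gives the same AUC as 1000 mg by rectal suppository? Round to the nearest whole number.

Systemic exposure from an extravascular dose = F × D_ev, so the equivalent IV dose is F × D_ev.
D_iv = F × D_ev = 0.707 × 1000 = 707 mg

D_iv = 707 mg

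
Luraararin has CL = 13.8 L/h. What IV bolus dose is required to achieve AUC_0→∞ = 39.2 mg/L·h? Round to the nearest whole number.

Dose = 541 mg

Dose_iv = CL × AUC_0→∞
     = 13.8 × 39.2 = 540.96 mg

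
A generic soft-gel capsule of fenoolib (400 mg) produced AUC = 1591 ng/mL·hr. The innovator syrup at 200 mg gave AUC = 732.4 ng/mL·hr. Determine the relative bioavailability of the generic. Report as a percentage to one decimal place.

F_rel = (AUC_test/D_test) / (AUC_ref/D_ref)
      = (1591/400) / (732.4/200)
      = 3.9775 / 3.662 = 1.0862 = 108.62%

F_rel = 108.6%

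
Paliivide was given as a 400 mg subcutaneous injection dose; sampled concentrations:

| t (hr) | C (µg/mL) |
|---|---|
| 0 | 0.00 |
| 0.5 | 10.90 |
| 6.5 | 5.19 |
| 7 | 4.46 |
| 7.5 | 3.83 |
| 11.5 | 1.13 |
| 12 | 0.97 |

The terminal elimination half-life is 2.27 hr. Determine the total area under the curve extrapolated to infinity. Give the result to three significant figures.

Trapezoidal AUC_0→12:
  [0→0.5]: (0.00+10.90)/2 × 0.5 = 2.725
  [0.5→6.5]: (10.90+5.19)/2 × 6 = 48.27
  [6.5→7]: (5.19+4.46)/2 × 0.5 = 2.4125
  [7→7.5]: (4.46+3.83)/2 × 0.5 = 2.0725
  [7.5→11.5]: (3.83+1.13)/2 × 4 = 9.92
  [11.5→12]: (1.13+0.97)/2 × 0.5 = 0.525
  Sum = 65.925 µg/mL·hr
k_e = ln2 / t½ = 0.693147 / 2.27 = 0.3054 hr^-1
Extrapolated tail: C_last / k_e = 0.97 / 0.3054 = 3.176
AUC_0→∞ = 65.925 + 3.176 = 69.101 µg/mL·hr

AUC = 69.1 µg/mL·hr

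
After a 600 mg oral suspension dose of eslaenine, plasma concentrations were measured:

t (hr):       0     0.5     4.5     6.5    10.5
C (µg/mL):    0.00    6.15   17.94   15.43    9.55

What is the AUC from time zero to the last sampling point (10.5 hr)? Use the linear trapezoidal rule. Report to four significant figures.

Trapezoidal AUC_0→10.5:
  [0→0.5]: (0.00+6.15)/2 × 0.5 = 1.5375
  [0.5→4.5]: (6.15+17.94)/2 × 4 = 48.18
  [4.5→6.5]: (17.94+15.43)/2 × 2 = 33.37
  [6.5→10.5]: (15.43+9.55)/2 × 4 = 49.96
  Sum = 133.0475 µg/mL·hr

AUC = 133.0 µg/mL·hr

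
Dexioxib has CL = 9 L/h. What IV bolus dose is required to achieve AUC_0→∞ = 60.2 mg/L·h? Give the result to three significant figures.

Dose_iv = CL × AUC_0→∞
     = 9 × 60.2 = 541.8 mg

Dose = 542 mg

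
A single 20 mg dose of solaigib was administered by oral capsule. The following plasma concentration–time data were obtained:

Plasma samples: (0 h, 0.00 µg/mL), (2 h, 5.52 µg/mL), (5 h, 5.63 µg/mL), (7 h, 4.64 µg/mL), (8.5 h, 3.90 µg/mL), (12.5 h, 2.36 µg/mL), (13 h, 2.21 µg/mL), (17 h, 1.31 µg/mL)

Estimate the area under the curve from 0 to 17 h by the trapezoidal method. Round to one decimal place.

Trapezoidal AUC_0→17:
  [0→2]: (0.00+5.52)/2 × 2 = 5.52
  [2→5]: (5.52+5.63)/2 × 3 = 16.725
  [5→7]: (5.63+4.64)/2 × 2 = 10.27
  [7→8.5]: (4.64+3.90)/2 × 1.5 = 6.405
  [8.5→12.5]: (3.90+2.36)/2 × 4 = 12.52
  [12.5→13]: (2.36+2.21)/2 × 0.5 = 1.1425
  [13→17]: (2.21+1.31)/2 × 4 = 7.04
  Sum = 59.6225 µg/mL·h

AUC = 59.6 µg/mL·h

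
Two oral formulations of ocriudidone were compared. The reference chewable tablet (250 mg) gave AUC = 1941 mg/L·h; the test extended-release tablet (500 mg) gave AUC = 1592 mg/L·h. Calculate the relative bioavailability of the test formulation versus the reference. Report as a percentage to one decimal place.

F_rel = (AUC_test/D_test) / (AUC_ref/D_ref)
      = (1592/500) / (1941/250)
      = 3.184 / 7.764 = 0.4101 = 41.01%

F_rel = 41.0%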